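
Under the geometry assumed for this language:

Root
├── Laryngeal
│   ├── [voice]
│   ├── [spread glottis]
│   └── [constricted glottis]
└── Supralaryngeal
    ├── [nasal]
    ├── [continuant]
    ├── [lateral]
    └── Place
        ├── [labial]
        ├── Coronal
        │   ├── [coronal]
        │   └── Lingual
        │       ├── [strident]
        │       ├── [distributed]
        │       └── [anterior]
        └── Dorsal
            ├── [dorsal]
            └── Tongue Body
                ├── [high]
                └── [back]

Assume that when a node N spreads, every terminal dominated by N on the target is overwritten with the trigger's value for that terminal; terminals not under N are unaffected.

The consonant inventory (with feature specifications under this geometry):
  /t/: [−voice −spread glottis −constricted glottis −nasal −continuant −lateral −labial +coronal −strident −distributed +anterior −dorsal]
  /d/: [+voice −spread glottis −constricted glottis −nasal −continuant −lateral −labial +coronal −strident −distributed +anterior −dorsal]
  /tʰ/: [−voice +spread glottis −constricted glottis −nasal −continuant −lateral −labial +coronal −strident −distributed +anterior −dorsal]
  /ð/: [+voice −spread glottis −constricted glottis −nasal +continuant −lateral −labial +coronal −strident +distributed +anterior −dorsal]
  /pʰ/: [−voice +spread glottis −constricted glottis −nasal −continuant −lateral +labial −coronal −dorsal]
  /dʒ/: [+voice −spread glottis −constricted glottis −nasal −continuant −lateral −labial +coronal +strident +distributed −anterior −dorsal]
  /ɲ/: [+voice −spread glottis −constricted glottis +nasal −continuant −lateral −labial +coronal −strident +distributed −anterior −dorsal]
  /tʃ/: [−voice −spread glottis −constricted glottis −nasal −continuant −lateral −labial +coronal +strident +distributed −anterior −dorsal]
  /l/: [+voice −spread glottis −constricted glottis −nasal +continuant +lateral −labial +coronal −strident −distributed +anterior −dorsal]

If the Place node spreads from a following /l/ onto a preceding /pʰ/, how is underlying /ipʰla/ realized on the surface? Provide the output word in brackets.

The Place node dominates the terminals [labial], [coronal], [strident], [distributed], [anterior], [dorsal], [high], [back].
The target acquires /l/'s values for everything under Place — [−labial], [+coronal], [−strident], [−distributed], [+anterior], [−dorsal] — while keeping its own [voice], [spread glottis], [constricted glottis], ….
The resulting bundle matches /tʰ/ in the inventory; substituting it for /pʰ/ gives [itʰla].

[itʰla]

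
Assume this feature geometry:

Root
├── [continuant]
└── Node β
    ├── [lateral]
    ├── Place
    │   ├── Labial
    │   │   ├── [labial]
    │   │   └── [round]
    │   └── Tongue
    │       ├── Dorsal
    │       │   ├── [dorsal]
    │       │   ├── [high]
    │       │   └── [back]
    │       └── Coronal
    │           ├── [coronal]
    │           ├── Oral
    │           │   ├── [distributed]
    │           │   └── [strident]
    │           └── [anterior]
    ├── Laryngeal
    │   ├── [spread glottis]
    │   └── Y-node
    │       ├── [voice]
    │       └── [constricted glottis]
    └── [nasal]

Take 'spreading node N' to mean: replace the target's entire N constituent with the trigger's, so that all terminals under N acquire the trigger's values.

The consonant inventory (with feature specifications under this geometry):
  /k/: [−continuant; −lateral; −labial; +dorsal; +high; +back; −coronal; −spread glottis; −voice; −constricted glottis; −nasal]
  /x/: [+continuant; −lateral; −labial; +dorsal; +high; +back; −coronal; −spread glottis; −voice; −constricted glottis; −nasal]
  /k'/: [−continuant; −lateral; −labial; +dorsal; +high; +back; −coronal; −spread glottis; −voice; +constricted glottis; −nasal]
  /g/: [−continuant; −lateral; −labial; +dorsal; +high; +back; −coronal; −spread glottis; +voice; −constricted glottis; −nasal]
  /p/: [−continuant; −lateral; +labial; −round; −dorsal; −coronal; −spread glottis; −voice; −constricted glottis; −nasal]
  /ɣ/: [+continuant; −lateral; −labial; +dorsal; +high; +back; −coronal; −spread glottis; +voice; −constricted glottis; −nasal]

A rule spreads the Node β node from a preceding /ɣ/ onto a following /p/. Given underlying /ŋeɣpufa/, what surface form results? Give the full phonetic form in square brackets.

Node β immediately or transitively dominates [lateral], [labial], [round], [dorsal], [high], [back], [coronal], [distributed], [strident], [anterior], [spread glottis], [voice], [constricted glottis], [nasal].
Spreading Node β from /ɣ/ onto /p/ replaces those values with /ɣ/'s: [−lateral], [−labial], [+dorsal], [+high], [+back], [−coronal], [−spread glottis], [+voice], [−constricted glottis], [−nasal]. Features outside Node β ([continuant]) stay as in /p/.
Among the inventory, only /g/ has exactly this specification, giving the surface form [ŋeɣgufa].

[ŋeɣgufa]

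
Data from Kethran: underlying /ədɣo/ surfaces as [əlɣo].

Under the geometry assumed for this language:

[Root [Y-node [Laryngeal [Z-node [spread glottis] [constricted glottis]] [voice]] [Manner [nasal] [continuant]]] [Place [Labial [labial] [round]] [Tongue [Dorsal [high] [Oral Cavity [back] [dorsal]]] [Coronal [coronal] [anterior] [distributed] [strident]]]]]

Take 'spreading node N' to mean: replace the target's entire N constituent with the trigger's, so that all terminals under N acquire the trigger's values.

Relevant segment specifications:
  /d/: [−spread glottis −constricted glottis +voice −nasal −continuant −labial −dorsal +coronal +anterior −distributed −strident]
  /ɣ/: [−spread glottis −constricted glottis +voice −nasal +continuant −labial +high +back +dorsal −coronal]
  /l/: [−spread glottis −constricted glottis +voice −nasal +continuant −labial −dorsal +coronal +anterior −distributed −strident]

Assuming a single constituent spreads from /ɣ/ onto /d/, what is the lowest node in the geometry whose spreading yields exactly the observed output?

[continuant]

/d/ and [l] differ in [continuant]; every other specified feature is identical.
With a single altered terminal, the smallest constituent that could spread is that terminal — [continuant].
Features on which the two segments disagree outside [continuant], such as [coronal], [dorsal], are unchanged — nothing dominating them spread, and [continuant] is the minimal sufficient constituent.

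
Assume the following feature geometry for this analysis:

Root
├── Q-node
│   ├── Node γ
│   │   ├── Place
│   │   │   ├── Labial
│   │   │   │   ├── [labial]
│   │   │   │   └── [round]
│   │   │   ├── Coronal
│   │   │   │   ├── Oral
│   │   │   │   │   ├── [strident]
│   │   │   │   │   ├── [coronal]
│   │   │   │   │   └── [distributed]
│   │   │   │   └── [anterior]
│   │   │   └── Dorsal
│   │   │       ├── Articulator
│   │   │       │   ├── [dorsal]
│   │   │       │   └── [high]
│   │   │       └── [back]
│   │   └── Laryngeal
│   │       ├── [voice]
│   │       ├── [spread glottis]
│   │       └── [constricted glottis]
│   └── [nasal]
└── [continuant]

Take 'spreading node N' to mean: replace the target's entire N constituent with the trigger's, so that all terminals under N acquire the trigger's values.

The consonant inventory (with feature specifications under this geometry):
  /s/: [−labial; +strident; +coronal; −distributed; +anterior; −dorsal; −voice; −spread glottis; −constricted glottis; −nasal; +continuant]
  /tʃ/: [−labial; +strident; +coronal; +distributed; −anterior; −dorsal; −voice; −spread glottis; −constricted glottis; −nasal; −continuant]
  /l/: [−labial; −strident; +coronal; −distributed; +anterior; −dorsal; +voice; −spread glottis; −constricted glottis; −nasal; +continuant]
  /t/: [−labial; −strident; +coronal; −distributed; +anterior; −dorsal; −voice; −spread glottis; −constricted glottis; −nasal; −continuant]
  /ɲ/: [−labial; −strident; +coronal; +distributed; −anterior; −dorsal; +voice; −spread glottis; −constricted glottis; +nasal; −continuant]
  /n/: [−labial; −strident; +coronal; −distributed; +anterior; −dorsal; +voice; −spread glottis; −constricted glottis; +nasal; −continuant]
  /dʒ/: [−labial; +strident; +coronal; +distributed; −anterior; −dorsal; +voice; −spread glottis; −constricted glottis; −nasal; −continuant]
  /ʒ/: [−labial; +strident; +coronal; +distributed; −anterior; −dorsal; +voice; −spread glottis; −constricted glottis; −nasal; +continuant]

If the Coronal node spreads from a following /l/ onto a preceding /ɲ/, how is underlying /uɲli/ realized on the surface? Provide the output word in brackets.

Coronal immediately or transitively dominates [strident], [coronal], [distributed], [anterior].
The target acquires /l/'s values for everything under Coronal — [−strident], [+coronal], [−distributed], [+anterior] — while keeping its own [labial], [dorsal], [voice], ….
This feature bundle is that of [n], so /uɲli/ surfaces as [unli].

[unli]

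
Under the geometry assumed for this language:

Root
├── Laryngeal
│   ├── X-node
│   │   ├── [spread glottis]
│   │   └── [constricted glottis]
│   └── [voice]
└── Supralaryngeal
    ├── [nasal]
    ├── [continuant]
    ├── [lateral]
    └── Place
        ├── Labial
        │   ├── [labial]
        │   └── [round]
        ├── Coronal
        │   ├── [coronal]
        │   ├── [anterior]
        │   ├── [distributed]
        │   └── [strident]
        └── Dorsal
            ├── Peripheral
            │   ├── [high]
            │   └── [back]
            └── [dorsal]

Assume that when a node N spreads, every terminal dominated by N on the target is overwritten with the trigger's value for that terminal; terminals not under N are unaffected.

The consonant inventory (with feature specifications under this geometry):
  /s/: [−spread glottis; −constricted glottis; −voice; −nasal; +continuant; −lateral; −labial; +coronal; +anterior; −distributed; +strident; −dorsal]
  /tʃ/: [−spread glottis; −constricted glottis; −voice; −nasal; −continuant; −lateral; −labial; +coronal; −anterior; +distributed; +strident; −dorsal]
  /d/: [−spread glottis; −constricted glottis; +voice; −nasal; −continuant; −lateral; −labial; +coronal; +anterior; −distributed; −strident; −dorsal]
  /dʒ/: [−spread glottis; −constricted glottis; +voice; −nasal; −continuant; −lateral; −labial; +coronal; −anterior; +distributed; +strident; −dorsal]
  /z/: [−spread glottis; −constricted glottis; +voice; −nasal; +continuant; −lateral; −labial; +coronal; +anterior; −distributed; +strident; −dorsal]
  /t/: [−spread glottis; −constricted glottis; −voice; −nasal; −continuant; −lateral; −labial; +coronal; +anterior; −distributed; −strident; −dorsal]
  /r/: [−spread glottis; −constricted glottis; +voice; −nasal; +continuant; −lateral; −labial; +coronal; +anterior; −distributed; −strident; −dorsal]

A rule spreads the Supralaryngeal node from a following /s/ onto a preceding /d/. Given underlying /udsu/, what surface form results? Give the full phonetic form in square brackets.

[uzsu]

Supralaryngeal immediately or transitively dominates [nasal], [continuant], [lateral], [labial], [round], [coronal], [anterior], [distributed], [strident], [high], [back], [dorsal].
After delinking /d/'s Supralaryngeal and linking /s/'s, the affected terminals become [−nasal], [+continuant], [−lateral], [−labial], [+coronal], [+anterior], [−distributed], [+strident], [−dorsal]; [spread glottis], [constricted glottis], [voice] (outside Supralaryngeal) are retained from /d/.
The resulting bundle matches /z/ in the inventory; substituting it for /d/ gives [uzsu].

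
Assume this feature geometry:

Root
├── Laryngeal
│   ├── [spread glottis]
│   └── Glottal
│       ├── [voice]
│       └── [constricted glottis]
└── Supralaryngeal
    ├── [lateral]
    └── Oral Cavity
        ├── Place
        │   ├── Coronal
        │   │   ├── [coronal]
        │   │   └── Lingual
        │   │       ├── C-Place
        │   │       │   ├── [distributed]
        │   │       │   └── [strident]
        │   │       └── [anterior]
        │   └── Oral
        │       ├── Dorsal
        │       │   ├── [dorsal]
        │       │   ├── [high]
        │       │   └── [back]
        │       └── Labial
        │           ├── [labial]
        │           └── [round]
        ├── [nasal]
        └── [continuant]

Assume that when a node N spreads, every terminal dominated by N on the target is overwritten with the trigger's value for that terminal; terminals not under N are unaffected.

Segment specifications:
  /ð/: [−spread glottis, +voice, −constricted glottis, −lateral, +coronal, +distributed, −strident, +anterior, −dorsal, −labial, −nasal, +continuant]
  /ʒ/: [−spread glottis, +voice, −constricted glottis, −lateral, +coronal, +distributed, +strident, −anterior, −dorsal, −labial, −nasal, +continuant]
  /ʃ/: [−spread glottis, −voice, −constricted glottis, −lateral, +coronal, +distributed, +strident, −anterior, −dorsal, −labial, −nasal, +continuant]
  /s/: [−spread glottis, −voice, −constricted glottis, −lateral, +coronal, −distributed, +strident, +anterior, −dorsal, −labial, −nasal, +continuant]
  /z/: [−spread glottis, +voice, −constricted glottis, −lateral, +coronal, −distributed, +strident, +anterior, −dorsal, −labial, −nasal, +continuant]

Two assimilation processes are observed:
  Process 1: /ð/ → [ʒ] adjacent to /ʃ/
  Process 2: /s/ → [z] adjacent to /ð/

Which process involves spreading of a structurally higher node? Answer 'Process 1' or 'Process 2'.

Process 1: the features that change are [anterior], [strident]; the minimal node is Lingual (depth 5).
Process 2 alters [voice]; the lowest dominating node is [voice] (depth 3 from Root).
Depth 3 < depth 5; Process 2 involves the structurally higher constituent [voice].

Process 2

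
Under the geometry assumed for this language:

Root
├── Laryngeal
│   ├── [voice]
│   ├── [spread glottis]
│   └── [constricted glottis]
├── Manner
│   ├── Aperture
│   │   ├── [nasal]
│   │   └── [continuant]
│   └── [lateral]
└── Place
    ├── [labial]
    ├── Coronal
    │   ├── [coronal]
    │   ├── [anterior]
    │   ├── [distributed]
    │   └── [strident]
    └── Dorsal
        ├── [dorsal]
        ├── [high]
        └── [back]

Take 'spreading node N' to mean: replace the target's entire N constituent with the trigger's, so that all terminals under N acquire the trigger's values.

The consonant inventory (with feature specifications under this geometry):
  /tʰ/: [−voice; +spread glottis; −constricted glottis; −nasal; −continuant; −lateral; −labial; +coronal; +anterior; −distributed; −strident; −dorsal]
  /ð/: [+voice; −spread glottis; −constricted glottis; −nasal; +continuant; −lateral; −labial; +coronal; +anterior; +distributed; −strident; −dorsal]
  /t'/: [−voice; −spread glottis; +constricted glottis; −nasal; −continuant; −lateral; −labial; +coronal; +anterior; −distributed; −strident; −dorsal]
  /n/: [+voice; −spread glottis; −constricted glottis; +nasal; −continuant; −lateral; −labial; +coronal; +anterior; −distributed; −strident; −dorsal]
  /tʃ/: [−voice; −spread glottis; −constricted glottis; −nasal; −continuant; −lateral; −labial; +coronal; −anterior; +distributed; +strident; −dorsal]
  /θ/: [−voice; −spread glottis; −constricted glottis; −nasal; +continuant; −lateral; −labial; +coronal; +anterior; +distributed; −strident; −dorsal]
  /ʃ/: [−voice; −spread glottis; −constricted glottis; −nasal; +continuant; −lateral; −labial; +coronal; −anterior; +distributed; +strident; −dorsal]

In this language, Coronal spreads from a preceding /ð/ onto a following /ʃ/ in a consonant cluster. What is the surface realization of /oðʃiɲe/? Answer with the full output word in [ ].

Coronal immediately or transitively dominates [coronal], [anterior], [distributed], [strident].
After delinking /ʃ/'s Coronal and linking /ð/'s, the affected terminals become [+coronal], [+anterior], [+distributed], [−strident]; [voice], [spread glottis], [constricted glottis], … (outside Coronal) are retained from /ʃ/.
Among the inventory, only /θ/ has exactly this specification, giving the surface form [oðθiɲe].

[oðθiɲe]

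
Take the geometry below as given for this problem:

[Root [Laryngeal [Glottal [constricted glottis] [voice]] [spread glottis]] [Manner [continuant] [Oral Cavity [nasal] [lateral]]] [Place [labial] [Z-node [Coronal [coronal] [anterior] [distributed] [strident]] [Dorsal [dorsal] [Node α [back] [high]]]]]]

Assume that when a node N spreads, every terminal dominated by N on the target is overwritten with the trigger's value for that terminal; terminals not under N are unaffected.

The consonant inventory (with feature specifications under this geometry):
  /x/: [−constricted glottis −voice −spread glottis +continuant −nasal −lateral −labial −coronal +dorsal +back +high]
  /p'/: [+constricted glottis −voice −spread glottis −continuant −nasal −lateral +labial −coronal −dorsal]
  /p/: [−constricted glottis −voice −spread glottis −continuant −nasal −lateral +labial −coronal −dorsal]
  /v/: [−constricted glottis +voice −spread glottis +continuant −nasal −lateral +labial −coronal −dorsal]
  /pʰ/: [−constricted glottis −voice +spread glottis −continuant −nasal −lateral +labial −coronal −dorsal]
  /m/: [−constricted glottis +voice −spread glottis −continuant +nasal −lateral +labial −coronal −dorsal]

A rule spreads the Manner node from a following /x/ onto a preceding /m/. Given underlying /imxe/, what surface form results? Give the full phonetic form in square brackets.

[ivxe]

Terminals under Manner in this geometry: [continuant], [nasal], [lateral].
Spreading Manner from /x/ onto /m/ replaces those values with /x/'s: [+continuant], [−nasal], [−lateral]. Features outside Manner ([constricted glottis], [voice], [spread glottis], …) stay as in /m/.
Among the inventory, only /v/ has exactly this specification, giving the surface form [ivxe].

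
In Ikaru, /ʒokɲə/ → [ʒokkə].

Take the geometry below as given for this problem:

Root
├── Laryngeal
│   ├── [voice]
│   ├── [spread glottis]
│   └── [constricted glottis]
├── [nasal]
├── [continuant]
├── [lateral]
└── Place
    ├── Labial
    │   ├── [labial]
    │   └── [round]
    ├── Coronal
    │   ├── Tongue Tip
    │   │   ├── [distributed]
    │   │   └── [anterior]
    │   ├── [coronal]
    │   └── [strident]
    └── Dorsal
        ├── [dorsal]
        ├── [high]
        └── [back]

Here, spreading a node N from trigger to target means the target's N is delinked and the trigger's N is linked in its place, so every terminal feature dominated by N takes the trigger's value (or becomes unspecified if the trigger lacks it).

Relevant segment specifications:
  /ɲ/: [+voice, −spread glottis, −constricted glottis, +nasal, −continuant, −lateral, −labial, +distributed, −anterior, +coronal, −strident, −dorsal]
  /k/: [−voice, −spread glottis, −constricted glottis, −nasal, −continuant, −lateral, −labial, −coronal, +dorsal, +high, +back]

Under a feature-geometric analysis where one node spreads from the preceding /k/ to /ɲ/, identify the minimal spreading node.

Comparing /ɲ/ with its surface form [k], the features that change are [voice], [nasal], [coronal], [anterior], [distributed], [strident], [dorsal], [high], [back].
Tracing each changed feature up the tree, the paths first meet at Root; any lower node misses at least one of them.
Delinking /ɲ/'s Root and associating /k/'s Root gives precisely the feature bundle of [k].

Root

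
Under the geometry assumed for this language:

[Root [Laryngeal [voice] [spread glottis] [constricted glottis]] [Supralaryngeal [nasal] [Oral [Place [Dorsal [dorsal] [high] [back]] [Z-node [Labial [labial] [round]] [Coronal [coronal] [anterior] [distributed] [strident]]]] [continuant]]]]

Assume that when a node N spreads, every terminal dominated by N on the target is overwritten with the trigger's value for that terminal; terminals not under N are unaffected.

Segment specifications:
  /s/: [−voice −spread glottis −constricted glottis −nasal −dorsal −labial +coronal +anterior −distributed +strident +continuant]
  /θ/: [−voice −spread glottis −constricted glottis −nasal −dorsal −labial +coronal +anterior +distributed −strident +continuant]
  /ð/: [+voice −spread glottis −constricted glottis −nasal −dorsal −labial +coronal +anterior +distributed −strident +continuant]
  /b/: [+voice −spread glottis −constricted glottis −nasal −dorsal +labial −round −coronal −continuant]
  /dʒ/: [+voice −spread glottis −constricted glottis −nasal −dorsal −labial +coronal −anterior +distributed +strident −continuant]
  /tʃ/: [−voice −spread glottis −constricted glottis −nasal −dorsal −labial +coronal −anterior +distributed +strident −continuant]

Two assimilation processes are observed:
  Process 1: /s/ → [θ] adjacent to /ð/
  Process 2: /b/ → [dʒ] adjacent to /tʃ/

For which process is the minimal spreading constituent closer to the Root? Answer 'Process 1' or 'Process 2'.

Process 1 alters [distributed], [strident]; the lowest common ancestor is Coronal (depth 5 from Root).
In Process 2, [labial], [round], [coronal], [anterior], [distributed], [strident] change, so the minimal spreading node is Z-node at depth 4.
Z-node (depth 4) sits above Coronal (depth 5), making Process 2 the one with the higher spreading node.

Process 2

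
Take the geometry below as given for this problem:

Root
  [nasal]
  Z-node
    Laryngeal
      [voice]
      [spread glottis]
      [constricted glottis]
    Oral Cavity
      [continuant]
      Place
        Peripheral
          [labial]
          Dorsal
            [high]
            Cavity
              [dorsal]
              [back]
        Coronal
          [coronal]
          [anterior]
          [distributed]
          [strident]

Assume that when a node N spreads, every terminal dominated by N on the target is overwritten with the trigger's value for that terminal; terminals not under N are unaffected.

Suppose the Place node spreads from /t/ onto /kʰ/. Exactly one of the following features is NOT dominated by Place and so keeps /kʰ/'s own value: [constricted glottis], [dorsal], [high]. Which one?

The terminals dominated by Place are [labial], [high], [dorsal], [back], [coronal], [anterior], [distributed], [strident].
Of the listed options, [high], [dorsal] are among these and would be overwritten by spreading Place.
[constricted glottis] attaches under Laryngeal, not under Place, so /kʰ/ retains its own value for [constricted glottis].

[constricted glottis]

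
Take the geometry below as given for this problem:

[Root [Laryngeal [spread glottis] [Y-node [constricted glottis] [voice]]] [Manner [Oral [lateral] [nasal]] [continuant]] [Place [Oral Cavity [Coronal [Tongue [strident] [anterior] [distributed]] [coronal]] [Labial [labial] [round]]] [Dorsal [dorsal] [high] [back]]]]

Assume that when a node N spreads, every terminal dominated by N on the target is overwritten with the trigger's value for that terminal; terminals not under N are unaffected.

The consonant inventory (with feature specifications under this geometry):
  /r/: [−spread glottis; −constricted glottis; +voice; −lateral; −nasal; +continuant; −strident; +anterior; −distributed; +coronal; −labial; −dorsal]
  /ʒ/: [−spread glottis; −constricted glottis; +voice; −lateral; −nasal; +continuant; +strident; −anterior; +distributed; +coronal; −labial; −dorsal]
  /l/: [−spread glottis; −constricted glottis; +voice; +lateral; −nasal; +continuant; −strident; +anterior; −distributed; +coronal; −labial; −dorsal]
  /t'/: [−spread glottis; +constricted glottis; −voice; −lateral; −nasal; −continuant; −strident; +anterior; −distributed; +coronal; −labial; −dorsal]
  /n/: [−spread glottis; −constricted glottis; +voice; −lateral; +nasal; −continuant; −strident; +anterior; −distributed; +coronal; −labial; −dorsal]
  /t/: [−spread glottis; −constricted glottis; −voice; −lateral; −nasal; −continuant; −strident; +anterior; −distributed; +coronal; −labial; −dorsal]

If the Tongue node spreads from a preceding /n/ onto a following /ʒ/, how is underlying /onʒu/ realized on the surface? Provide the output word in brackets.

[onru]

Tongue immediately or transitively dominates [strident], [anterior], [distributed].
After delinking /ʒ/'s Tongue and linking /n/'s, the affected terminals become [−strident], [+anterior], [−distributed]; [spread glottis], [constricted glottis], [voice], … (outside Tongue) are retained from /ʒ/.
This feature bundle is that of [r], so /onʒu/ surfaces as [onru].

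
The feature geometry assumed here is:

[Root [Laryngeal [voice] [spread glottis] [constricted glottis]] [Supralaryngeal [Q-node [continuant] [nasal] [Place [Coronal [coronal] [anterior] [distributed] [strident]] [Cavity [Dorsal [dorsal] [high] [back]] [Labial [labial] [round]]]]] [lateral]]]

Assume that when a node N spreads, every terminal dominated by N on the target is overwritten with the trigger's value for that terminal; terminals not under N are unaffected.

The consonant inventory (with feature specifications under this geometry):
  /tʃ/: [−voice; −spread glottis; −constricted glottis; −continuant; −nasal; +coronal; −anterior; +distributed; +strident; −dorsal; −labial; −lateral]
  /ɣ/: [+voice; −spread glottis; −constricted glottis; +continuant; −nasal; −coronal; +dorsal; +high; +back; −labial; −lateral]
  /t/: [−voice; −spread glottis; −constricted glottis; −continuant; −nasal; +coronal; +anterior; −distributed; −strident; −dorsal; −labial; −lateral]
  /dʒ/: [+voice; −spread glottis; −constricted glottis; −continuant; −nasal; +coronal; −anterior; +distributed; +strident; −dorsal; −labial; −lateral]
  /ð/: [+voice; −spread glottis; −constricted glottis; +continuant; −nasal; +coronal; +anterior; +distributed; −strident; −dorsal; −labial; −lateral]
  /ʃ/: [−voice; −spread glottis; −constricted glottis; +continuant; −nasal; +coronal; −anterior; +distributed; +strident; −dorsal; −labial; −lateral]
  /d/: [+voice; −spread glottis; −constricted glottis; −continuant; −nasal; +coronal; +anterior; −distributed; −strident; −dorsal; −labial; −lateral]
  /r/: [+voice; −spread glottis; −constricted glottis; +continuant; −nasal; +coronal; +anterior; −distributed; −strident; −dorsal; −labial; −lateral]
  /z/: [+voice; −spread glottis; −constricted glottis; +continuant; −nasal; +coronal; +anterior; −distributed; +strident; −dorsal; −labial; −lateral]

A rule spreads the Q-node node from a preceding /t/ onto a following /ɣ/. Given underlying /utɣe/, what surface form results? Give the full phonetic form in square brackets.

The Q-node node dominates the terminals [continuant], [nasal], [coronal], [anterior], [distributed], [strident], [dorsal], [high], [back], [labial], [round].
The target acquires /t/'s values for everything under Q-node — [−continuant], [−nasal], [+coronal], [+anterior], [−distributed], [−strident], [−dorsal], [−labial] — while keeping its own [voice], [spread glottis], [constricted glottis], ….
The resulting bundle matches /d/ in the inventory; substituting it for /ɣ/ gives [utde].

[utde]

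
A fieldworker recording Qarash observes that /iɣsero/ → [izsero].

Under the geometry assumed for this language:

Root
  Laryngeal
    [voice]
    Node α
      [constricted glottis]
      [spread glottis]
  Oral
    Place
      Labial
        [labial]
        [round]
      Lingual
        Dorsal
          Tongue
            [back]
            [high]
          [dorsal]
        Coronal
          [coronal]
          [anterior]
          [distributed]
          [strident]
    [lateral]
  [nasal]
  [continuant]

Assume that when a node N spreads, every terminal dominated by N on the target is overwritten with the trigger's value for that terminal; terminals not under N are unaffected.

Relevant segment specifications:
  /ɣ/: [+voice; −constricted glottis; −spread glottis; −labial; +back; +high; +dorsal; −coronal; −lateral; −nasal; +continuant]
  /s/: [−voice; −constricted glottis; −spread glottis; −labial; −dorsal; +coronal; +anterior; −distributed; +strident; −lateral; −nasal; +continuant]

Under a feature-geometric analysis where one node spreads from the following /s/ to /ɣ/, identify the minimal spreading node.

Lingual

/ɣ/ and [z] differ in [coronal], [anterior], [distributed], [strident], [dorsal], [high], [back]; every other specified feature is identical.
These terminals are all dominated by Lingual, and no proper subconstituent of Lingual covers them all; Lingual is their lowest common ancestor.
If Lingual spreads, every terminal under it takes /s/'s value, producing [z] as observed.
[voice], a feature on which the two segments disagree outside Lingual, is unchanged — nothing dominating it spread, and Lingual is the minimal sufficient constituent.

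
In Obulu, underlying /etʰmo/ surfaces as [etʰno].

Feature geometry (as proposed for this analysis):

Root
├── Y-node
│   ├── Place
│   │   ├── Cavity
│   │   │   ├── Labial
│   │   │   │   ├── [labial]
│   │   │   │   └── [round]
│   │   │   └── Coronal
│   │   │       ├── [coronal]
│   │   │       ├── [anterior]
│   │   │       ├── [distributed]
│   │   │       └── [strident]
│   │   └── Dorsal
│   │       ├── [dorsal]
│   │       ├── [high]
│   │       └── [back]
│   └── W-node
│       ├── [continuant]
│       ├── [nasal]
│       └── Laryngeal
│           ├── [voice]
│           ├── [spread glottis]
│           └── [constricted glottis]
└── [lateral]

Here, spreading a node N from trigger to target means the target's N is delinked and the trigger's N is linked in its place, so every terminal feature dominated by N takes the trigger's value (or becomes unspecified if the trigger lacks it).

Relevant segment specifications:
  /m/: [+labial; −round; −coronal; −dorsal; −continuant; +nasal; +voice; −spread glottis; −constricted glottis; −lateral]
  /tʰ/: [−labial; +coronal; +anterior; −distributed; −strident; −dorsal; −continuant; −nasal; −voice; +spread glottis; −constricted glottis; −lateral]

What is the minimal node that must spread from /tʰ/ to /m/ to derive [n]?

Cavity

Comparing /m/ with its surface form [n], the features that change are [labial], [round], [coronal], [anterior], [distributed], [strident].
These terminals are all dominated by Cavity, and no proper subconstituent of Cavity covers them all; Cavity is their lowest common ancestor.
If Cavity spreads, every terminal under it takes /tʰ/'s value, producing [n] as observed.
[nasal], [spread glottis] stay as in /m/ although /tʰ/ differs there, so no node dominating them spread; among the remaining candidates Cavity is the lowest that derives the output.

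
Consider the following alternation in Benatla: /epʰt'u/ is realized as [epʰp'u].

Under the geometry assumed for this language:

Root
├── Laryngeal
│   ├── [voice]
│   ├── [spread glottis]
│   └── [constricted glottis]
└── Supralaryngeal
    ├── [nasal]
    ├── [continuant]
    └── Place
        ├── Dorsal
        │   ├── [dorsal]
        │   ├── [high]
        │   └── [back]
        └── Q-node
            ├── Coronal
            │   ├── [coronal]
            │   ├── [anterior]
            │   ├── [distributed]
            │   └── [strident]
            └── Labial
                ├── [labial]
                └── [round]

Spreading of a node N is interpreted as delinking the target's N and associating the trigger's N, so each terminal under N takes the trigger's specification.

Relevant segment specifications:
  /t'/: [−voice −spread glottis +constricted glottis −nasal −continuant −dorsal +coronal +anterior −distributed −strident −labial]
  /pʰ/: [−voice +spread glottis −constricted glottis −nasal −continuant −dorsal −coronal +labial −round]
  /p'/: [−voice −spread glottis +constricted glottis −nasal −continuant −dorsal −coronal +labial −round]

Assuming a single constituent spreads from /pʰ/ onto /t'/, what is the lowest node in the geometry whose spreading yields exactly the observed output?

Q-node

Comparing /t'/ with its surface form [p'], the features that change are [labial], [round], [coronal], [anterior], [distributed], [strident].
In this geometry the lowest node dominating all of them is Q-node: every daughter of Q-node dominates only a proper subset, so no lower node suffices.
If Q-node spreads, every terminal under it takes /pʰ/'s value, producing [p'] as observed.
Features on which the two segments disagree outside Q-node, such as [spread glottis], [constricted glottis], are unchanged — nothing dominating them spread, and Q-node is the minimal sufficient constituent.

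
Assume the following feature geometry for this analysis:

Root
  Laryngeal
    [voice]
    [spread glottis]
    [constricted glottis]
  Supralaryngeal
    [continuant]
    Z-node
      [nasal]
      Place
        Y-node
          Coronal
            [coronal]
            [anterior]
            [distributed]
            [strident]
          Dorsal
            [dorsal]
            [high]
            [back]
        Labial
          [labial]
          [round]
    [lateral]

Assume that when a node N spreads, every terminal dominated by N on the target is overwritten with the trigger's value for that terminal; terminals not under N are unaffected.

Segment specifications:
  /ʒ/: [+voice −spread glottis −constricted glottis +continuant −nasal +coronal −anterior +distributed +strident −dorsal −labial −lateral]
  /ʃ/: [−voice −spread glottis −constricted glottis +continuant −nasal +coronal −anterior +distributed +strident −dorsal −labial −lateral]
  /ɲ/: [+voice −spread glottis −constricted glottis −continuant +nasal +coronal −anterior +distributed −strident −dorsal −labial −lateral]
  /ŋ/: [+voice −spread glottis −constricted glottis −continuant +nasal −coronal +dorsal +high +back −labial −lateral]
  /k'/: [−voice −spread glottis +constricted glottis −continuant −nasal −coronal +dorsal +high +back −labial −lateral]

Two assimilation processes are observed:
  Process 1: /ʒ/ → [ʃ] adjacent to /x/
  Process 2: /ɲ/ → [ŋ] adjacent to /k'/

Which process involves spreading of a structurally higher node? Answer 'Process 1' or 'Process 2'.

Process 1

Process 1: the feature that changes is [voice]; the minimal node is [voice] (depth 2).
Process 2 alters [coronal], [anterior], [distributed], [strident], [dorsal], [high], [back]; the lowest common ancestor is Y-node (depth 4 from Root).
[voice] (depth 2) sits above Y-node (depth 4), making Process 1 the one with the higher spreading node.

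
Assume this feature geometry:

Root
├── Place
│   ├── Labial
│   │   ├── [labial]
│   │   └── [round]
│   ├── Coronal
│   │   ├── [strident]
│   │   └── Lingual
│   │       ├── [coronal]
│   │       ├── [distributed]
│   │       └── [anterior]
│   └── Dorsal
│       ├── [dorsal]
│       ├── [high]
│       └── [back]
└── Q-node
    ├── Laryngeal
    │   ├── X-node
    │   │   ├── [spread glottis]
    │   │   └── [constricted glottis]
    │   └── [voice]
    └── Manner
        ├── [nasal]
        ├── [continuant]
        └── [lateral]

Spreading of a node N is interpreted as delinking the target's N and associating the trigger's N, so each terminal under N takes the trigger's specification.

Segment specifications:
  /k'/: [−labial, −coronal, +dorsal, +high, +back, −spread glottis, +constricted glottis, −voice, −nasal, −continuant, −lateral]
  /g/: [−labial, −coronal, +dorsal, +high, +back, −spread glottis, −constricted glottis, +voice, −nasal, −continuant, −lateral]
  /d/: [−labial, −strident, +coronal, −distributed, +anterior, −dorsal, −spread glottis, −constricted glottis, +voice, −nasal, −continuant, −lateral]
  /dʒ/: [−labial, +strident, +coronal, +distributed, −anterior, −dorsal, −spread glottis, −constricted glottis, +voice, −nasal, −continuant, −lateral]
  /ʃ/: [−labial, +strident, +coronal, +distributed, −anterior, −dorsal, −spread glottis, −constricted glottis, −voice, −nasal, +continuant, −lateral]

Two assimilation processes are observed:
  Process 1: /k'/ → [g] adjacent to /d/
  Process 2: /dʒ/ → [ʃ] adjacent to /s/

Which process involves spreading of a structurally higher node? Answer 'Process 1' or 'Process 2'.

Process 2

Process 1: the features that change are [voice], [constricted glottis]; the minimal node is Laryngeal (depth 2).
Process 2: the features that change are [voice], [continuant]; the minimal node is Q-node (depth 1).
Depth 1 < depth 2; Process 2 involves the structurally higher constituent Q-node.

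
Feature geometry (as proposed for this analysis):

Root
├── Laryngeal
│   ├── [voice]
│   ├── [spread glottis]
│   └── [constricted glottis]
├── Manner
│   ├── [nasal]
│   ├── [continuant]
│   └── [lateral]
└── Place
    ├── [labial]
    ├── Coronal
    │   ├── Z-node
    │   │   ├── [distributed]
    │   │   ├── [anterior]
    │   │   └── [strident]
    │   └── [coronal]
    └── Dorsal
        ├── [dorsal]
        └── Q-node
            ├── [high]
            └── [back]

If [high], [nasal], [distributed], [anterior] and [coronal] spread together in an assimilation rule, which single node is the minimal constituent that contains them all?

Root

[high]: Root ▹ Place ▹ Dorsal ▹ Q-node ▹ [high].
[nasal]: Root ▹ Manner ▹ [nasal].
[distributed]: Root ▹ Place ▹ Coronal ▹ Z-node ▹ [distributed].
[anterior] lies under Z-node (below Place).
[coronal]: Root ▹ Place ▹ Coronal ▹ [coronal].
The listed terminals split across distinct daughters of Root, so Root itself is the smallest node containing them all.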